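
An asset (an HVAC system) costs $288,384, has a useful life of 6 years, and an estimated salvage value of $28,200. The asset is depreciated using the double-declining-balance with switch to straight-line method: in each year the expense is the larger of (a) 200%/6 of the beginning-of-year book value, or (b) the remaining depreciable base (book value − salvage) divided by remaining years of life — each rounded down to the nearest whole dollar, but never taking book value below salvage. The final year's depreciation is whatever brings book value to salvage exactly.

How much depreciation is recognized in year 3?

$42,723

Depreciable base = $288,384 − $28,200 = $260,184.
Year 1: DB = ⌊$288,384 × 200%/6⌋ = $96,128; SL = ⌊$260,184/6⌋ = $43,364 → take DB $96,128. Book value $192,256.
Year 2: DB = ⌊$192,256 × 200%/6⌋ = $64,085; SL = ⌊$164,056/5⌋ = $32,811 → take DB $64,085. Book value $128,171.
Year 3: DB = ⌊$128,171 × 200%/6⌋ = $42,723; SL = ⌊$99,971/4⌋ = $24,992 → take DB $42,723. Book value $85,448.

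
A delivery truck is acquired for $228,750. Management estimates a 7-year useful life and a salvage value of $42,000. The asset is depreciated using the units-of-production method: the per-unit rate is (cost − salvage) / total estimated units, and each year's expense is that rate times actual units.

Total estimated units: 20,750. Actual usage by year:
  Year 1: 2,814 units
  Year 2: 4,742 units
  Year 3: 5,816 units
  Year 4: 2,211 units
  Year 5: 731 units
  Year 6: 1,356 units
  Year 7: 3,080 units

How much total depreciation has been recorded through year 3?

Depreciable base = $228,750 − $42,000 = $186,750.
Rate = $186,750 / 20,750 units = $9 per unit.
Year 1: 2,814 × $9 = $25,326. Book value $203,424.
Year 2: 4,742 × $9 = $42,678. Book value $160,746.
Year 3: 5,816 × $9 = $52,344. Book value $108,402.
Accumulated through year 3 = $228,750 − $108,402 = $120,348.

$120,348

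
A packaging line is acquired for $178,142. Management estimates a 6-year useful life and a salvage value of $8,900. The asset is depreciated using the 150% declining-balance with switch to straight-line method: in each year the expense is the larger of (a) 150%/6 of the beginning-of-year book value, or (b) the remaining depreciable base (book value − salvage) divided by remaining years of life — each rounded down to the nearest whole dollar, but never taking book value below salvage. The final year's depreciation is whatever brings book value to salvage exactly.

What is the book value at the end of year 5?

Depreciable base = $178,142 − $8,900 = $169,242.
Year 1: DB = ⌊$178,142 × 150%/6⌋ = $44,535; SL = ⌊$169,242/6⌋ = $28,207 → take DB $44,535. Book value $133,607.
Year 2: DB = ⌊$133,607 × 150%/6⌋ = $33,401; SL = ⌊$124,707/5⌋ = $24,941 → take DB $33,401. Book value $100,206.
Year 3: DB = ⌊$100,206 × 150%/6⌋ = $25,051; SL = ⌊$91,306/4⌋ = $22,826 → take DB $25,051. Book value $75,155.
Year 4: DB = ⌊$75,155 × 150%/6⌋ = $18,788; SL = ⌊$66,255/3⌋ = $22,085 → take SL $22,085. Book value $53,070.
Year 5: DB = ⌊$53,070 × 150%/6⌋ = $13,267; SL = ⌊$44,170/2⌋ = $22,085 → take SL $22,085. Book value $30,985.

$30,985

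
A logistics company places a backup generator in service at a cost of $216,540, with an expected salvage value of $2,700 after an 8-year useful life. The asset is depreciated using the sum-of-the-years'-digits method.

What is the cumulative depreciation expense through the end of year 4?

$154,440

Depreciable base = $216,540 − $2,700 = $213,840.
Sum of the years' digits = 8+7+6+5+4+3+2+1 = 36.
Year 1: $213,840 × 8/36 = $47,520. Book value $169,020.
Year 2: $213,840 × 7/36 = $41,580. Book value $127,440.
Year 3: $213,840 × 6/36 = $35,640. Book value $91,800.
Year 4: $213,840 × 5/36 = $29,700. Book value $62,100.
Accumulated through year 4 = $216,540 − $62,100 = $154,440.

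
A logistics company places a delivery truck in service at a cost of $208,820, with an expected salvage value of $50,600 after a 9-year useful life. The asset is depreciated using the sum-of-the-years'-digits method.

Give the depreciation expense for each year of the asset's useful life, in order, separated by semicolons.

$31,644; $28,128; $24,612; $21,096; $17,580; $14,064; $10,548; $7,032; $3,516

Depreciable base = $208,820 − $50,600 = $158,220.
Sum of the years' digits = 9+8+7+6+5+4+3+2+1 = 45.
Year 1: $158,220 × 9/45 = $31,644. Book value $177,176.
Year 2: $158,220 × 8/45 = $28,128. Book value $149,048.
Year 3: $158,220 × 7/45 = $24,612. Book value $124,436.
Year 4: $158,220 × 6/45 = $21,096. Book value $103,340.
Year 5: $158,220 × 5/45 = $17,580. Book value $85,760.
Year 6: $158,220 × 4/45 = $14,064. Book value $71,696.
Year 7: $158,220 × 3/45 = $10,548. Book value $61,148.
Year 8: $158,220 × 2/45 = $7,032. Book value $54,116.
Year 9: $158,220 × 1/45 = $3,516. Book value $50,600.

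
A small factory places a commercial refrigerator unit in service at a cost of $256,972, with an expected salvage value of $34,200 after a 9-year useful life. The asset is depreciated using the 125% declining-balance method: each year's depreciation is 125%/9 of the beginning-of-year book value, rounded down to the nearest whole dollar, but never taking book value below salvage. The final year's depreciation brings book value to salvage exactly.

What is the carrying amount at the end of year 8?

$77,692

Depreciable base = $256,972 − $34,200 = $222,772.
Year 1: ⌊$256,972 × 125%/9⌋ = $35,690. Book value $221,282.
Year 2: ⌊$221,282 × 125%/9⌋ = $30,733. Book value $190,549.
Year 3: ⌊$190,549 × 125%/9⌋ = $26,465. Book value $164,084.
Year 4: ⌊$164,084 × 125%/9⌋ = $22,789. Book value $141,295.
Year 5: ⌊$141,295 × 125%/9⌋ = $19,624. Book value $121,671.
Year 6: ⌊$121,671 × 125%/9⌋ = $16,898. Book value $104,773.
Year 7: ⌊$104,773 × 125%/9⌋ = $14,551. Book value $90,222.
Year 8: ⌊$90,222 × 125%/9⌋ = $12,530. Book value $77,692.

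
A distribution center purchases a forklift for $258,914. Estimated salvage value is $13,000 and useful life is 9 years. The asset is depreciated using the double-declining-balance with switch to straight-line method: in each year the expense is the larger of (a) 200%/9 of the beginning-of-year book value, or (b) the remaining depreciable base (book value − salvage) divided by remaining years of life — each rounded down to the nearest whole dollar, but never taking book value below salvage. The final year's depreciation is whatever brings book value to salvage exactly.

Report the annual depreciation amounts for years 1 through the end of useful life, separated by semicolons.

$57,536; $44,750; $34,806; $27,071; $21,055; $16,376; $14,773; $14,773; $14,774

Depreciable base = $258,914 − $13,000 = $245,914.
Year 1: DB = ⌊$258,914 × 200%/9⌋ = $57,536; SL = ⌊$245,914/9⌋ = $27,323 → take DB $57,536. Book value $201,378.
Year 2: DB = ⌊$201,378 × 200%/9⌋ = $44,750; SL = ⌊$188,378/8⌋ = $23,547 → take DB $44,750. Book value $156,628.
Year 3: DB = ⌊$156,628 × 200%/9⌋ = $34,806; SL = ⌊$143,628/7⌋ = $20,518 → take DB $34,806. Book value $121,822.
Year 4: DB = ⌊$121,822 × 200%/9⌋ = $27,071; SL = ⌊$108,822/6⌋ = $18,137 → take DB $27,071. Book value $94,751.
Year 5: DB = ⌊$94,751 × 200%/9⌋ = $21,055; SL = ⌊$81,751/5⌋ = $16,350 → take DB $21,055. Book value $73,696.
Year 6: DB = ⌊$73,696 × 200%/9⌋ = $16,376; SL = ⌊$60,696/4⌋ = $15,174 → take DB $16,376. Book value $57,320.
Year 7: DB = ⌊$57,320 × 200%/9⌋ = $12,737; SL = ⌊$44,320/3⌋ = $14,773 → take SL $14,773. Book value $42,547.
Year 8: DB = ⌊$42,547 × 200%/9⌋ = $9,454; SL = ⌊$29,547/2⌋ = $14,773 → take SL $14,773. Book value $27,774.
Year 9 (final): $27,774 − $13,000 = $14,774. Book value $13,000.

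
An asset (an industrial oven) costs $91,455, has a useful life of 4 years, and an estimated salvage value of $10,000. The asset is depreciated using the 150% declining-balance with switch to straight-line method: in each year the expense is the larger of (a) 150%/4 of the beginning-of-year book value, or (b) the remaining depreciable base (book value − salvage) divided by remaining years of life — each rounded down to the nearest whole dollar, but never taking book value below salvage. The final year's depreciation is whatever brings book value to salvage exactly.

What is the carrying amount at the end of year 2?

$35,725

Depreciable base = $91,455 − $10,000 = $81,455.
Year 1: DB = ⌊$91,455 × 150%/4⌋ = $34,295; SL = ⌊$81,455/4⌋ = $20,363 → take DB $34,295. Book value $57,160.
Year 2: DB = ⌊$57,160 × 150%/4⌋ = $21,435; SL = ⌊$47,160/3⌋ = $15,720 → take DB $21,435. Book value $35,725.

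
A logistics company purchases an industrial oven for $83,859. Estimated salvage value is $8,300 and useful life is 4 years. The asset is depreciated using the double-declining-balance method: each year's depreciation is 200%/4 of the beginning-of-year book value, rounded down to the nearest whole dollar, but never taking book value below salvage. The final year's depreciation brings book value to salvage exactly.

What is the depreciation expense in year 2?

Depreciable base = $83,859 − $8,300 = $75,559.
Year 1: ⌊$83,859 × 200%/4⌋ = $41,929. Book value $41,930.
Year 2: ⌊$41,930 × 200%/4⌋ = $20,965. Book value $20,965.

$20,965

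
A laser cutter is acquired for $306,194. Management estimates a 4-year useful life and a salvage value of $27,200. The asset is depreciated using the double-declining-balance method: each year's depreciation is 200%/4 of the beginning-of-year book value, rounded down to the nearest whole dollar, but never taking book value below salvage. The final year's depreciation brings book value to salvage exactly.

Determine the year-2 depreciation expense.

Depreciable base = $306,194 − $27,200 = $278,994.
Year 1: ⌊$306,194 × 200%/4⌋ = $153,097. Book value $153,097.
Year 2: ⌊$153,097 × 200%/4⌋ = $76,548. Book value $76,549.

$76,548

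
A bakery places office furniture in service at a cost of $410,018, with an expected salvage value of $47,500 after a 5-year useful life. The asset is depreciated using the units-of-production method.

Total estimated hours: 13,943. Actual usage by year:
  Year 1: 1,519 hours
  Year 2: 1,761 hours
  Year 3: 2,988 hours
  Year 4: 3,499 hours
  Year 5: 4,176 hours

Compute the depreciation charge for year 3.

$77,688

Depreciable base = $410,018 − $47,500 = $362,518.
Rate = $362,518 / 13,943 hours = $26 per hour.
Year 1: 1,519 × $26 = $39,494. Book value $370,524.
Year 2: 1,761 × $26 = $45,786. Book value $324,738.
Year 3: 2,988 × $26 = $77,688. Book value $247,050.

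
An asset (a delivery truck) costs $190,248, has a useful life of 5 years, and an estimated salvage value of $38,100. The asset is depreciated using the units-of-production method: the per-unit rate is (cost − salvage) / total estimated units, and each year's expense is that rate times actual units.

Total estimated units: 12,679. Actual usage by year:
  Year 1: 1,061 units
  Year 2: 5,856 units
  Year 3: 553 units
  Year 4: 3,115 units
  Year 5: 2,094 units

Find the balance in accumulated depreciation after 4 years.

Depreciable base = $190,248 − $38,100 = $152,148.
Rate = $152,148 / 12,679 units = $12 per unit.
Year 1: 1,061 × $12 = $12,732. Book value $177,516.
Year 2: 5,856 × $12 = $70,272. Book value $107,244.
Year 3: 553 × $12 = $6,636. Book value $100,608.
Year 4: 3,115 × $12 = $37,380. Book value $63,228.
Accumulated through year 4 = $190,248 − $63,228 = $127,020.

$127,020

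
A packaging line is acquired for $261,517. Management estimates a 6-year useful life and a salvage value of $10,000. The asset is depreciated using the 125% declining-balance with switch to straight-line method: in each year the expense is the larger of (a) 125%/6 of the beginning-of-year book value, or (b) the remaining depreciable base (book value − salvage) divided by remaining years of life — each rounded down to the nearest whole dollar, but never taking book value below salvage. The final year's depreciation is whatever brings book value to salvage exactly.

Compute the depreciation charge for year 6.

$38,476

Depreciable base = $261,517 − $10,000 = $251,517.
Year 1: DB = ⌊$261,517 × 125%/6⌋ = $54,482; SL = ⌊$251,517/6⌋ = $41,919 → take DB $54,482. Book value $207,035.
Year 2: DB = ⌊$207,035 × 125%/6⌋ = $43,132; SL = ⌊$197,035/5⌋ = $39,407 → take DB $43,132. Book value $163,903.
Year 3: DB = ⌊$163,903 × 125%/6⌋ = $34,146; SL = ⌊$153,903/4⌋ = $38,475 → take SL $38,475. Book value $125,428.
Year 4: DB = ⌊$125,428 × 125%/6⌋ = $26,130; SL = ⌊$115,428/3⌋ = $38,476 → take SL $38,476. Book value $86,952.
Year 5: DB = ⌊$86,952 × 125%/6⌋ = $18,115; SL = ⌊$76,952/2⌋ = $38,476 → take SL $38,476. Book value $48,476.
Year 6 (final): $48,476 − $10,000 = $38,476. Book value $10,000.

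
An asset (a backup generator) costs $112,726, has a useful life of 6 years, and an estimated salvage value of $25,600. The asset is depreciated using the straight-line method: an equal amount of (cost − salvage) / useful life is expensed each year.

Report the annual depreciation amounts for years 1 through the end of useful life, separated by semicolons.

Depreciable base = $112,726 − $25,600 = $87,126.
Annual expense = $87,126 / 6 = $14,521.
End of year 1: book value $98,205.
End of year 2: book value $83,684.
End of year 3: book value $69,163.
End of year 4: book value $54,642.
End of year 5: book value $40,121.
End of year 6: book value $25,600.

$14,521; $14,521; $14,521; $14,521; $14,521; $14,521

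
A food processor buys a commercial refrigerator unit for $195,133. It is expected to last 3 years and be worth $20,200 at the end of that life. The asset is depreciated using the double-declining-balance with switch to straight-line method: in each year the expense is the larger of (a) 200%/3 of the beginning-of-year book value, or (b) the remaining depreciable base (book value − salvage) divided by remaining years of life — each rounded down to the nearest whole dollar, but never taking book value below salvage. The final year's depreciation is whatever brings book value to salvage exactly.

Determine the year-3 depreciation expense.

$1,482

Depreciable base = $195,133 − $20,200 = $174,933.
Year 1: DB = ⌊$195,133 × 200%/3⌋ = $130,088; SL = ⌊$174,933/3⌋ = $58,311 → take DB $130,088. Book value $65,045.
Year 2: DB = ⌊$65,045 × 200%/3⌋ = $43,363; SL = ⌊$44,845/2⌋ = $22,422 → take DB $43,363. Book value $21,682.
Year 3 (final): $21,682 − $20,200 = $1,482. Book value $20,200.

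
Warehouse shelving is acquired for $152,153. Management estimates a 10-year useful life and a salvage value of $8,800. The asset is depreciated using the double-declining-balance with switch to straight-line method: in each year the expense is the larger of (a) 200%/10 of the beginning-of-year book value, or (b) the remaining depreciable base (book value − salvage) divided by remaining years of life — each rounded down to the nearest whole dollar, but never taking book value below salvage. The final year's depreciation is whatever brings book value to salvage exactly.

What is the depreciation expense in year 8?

$7,703

Depreciable base = $152,153 − $8,800 = $143,353.
Year 1: DB = ⌊$152,153 × 200%/10⌋ = $30,430; SL = ⌊$143,353/10⌋ = $14,335 → take DB $30,430. Book value $121,723.
Year 2: DB = ⌊$121,723 × 200%/10⌋ = $24,344; SL = ⌊$112,923/9⌋ = $12,547 → take DB $24,344. Book value $97,379.
Year 3: DB = ⌊$97,379 × 200%/10⌋ = $19,475; SL = ⌊$88,579/8⌋ = $11,072 → take DB $19,475. Book value $77,904.
Year 4: DB = ⌊$77,904 × 200%/10⌋ = $15,580; SL = ⌊$69,104/7⌋ = $9,872 → take DB $15,580. Book value $62,324.
Year 5: DB = ⌊$62,324 × 200%/10⌋ = $12,464; SL = ⌊$53,524/6⌋ = $8,920 → take DB $12,464. Book value $49,860.
Year 6: DB = ⌊$49,860 × 200%/10⌋ = $9,972; SL = ⌊$41,060/5⌋ = $8,212 → take DB $9,972. Book value $39,888.
Year 7: DB = ⌊$39,888 × 200%/10⌋ = $7,977; SL = ⌊$31,088/4⌋ = $7,772 → take DB $7,977. Book value $31,911.
Year 8: DB = ⌊$31,911 × 200%/10⌋ = $6,382; SL = ⌊$23,111/3⌋ = $7,703 → take SL $7,703. Book value $24,208.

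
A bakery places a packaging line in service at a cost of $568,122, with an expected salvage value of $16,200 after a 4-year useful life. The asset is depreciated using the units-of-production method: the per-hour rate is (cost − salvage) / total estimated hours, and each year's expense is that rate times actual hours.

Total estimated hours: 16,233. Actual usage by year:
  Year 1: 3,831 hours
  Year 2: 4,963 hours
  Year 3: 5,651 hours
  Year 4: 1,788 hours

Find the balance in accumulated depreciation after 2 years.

$298,996

Depreciable base = $568,122 − $16,200 = $551,922.
Rate = $551,922 / 16,233 hours = $34 per hour.
Year 1: 3,831 × $34 = $130,254. Book value $437,868.
Year 2: 4,963 × $34 = $168,742. Book value $269,126.
Accumulated through year 2 = $568,122 − $269,126 = $298,996.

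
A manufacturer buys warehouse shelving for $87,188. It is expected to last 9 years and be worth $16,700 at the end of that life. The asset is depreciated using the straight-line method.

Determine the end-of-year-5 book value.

$48,028

Depreciable base = $87,188 − $16,700 = $70,488.
Annual expense = $70,488 / 9 = $7,832.
End of year 1: book value $79,356.
End of year 2: book value $71,524.
End of year 3: book value $63,692.
End of year 4: book value $55,860.
End of year 5: book value $48,028.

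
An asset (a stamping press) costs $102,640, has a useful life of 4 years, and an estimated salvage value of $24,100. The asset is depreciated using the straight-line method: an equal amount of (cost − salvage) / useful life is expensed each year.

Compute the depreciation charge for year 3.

$19,635

Depreciable base = $102,640 − $24,100 = $78,540.
Annual expense = $78,540 / 4 = $19,635.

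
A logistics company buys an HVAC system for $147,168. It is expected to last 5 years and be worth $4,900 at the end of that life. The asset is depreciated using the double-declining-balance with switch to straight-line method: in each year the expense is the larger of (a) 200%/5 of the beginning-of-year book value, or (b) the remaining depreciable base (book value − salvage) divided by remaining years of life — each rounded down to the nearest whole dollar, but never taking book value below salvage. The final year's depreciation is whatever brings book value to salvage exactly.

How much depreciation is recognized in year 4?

Depreciable base = $147,168 − $4,900 = $142,268.
Year 1: DB = ⌊$147,168 × 200%/5⌋ = $58,867; SL = ⌊$142,268/5⌋ = $28,453 → take DB $58,867. Book value $88,301.
Year 2: DB = ⌊$88,301 × 200%/5⌋ = $35,320; SL = ⌊$83,401/4⌋ = $20,850 → take DB $35,320. Book value $52,981.
Year 3: DB = ⌊$52,981 × 200%/5⌋ = $21,192; SL = ⌊$48,081/3⌋ = $16,027 → take DB $21,192. Book value $31,789.
Year 4: DB = ⌊$31,789 × 200%/5⌋ = $12,715; SL = ⌊$26,889/2⌋ = $13,444 → take SL $13,444. Book value $18,345.

$13,444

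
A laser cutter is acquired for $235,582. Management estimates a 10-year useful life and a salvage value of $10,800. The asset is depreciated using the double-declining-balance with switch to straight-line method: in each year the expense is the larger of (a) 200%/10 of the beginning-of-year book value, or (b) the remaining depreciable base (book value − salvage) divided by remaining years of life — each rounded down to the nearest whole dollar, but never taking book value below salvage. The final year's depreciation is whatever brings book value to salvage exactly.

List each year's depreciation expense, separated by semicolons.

Depreciable base = $235,582 − $10,800 = $224,782.
Year 1: DB = ⌊$235,582 × 200%/10⌋ = $47,116; SL = ⌊$224,782/10⌋ = $22,478 → take DB $47,116. Book value $188,466.
Year 2: DB = ⌊$188,466 × 200%/10⌋ = $37,693; SL = ⌊$177,666/9⌋ = $19,740 → take DB $37,693. Book value $150,773.
Year 3: DB = ⌊$150,773 × 200%/10⌋ = $30,154; SL = ⌊$139,973/8⌋ = $17,496 → take DB $30,154. Book value $120,619.
Year 4: DB = ⌊$120,619 × 200%/10⌋ = $24,123; SL = ⌊$109,819/7⌋ = $15,688 → take DB $24,123. Book value $96,496.
Year 5: DB = ⌊$96,496 × 200%/10⌋ = $19,299; SL = ⌊$85,696/6⌋ = $14,282 → take DB $19,299. Book value $77,197.
Year 6: DB = ⌊$77,197 × 200%/10⌋ = $15,439; SL = ⌊$66,397/5⌋ = $13,279 → take DB $15,439. Book value $61,758.
Year 7: DB = ⌊$61,758 × 200%/10⌋ = $12,351; SL = ⌊$50,958/4⌋ = $12,739 → take SL $12,739. Book value $49,019.
Year 8: DB = ⌊$49,019 × 200%/10⌋ = $9,803; SL = ⌊$38,219/3⌋ = $12,739 → take SL $12,739. Book value $36,280.
Year 9: DB = ⌊$36,280 × 200%/10⌋ = $7,256; SL = ⌊$25,480/2⌋ = $12,740 → take SL $12,740. Book value $23,540.
Year 10 (final): $23,540 − $10,800 = $12,740. Book value $10,800.

$47,116; $37,693; $30,154; $24,123; $19,299; $15,439; $12,739; $12,739; $12,740; $12,740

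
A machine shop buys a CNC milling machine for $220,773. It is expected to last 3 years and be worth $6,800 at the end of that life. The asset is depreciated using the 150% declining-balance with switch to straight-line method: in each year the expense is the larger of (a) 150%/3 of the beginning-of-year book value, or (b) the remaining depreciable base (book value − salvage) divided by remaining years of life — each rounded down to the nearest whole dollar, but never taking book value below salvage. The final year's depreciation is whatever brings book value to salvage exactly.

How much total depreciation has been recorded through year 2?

Depreciable base = $220,773 − $6,800 = $213,973.
Year 1: DB = ⌊$220,773 × 150%/3⌋ = $110,386; SL = ⌊$213,973/3⌋ = $71,324 → take DB $110,386. Book value $110,387.
Year 2: DB = ⌊$110,387 × 150%/3⌋ = $55,193; SL = ⌊$103,587/2⌋ = $51,793 → take DB $55,193. Book value $55,194.
Accumulated through year 2 = $220,773 − $55,194 = $165,579.

$165,579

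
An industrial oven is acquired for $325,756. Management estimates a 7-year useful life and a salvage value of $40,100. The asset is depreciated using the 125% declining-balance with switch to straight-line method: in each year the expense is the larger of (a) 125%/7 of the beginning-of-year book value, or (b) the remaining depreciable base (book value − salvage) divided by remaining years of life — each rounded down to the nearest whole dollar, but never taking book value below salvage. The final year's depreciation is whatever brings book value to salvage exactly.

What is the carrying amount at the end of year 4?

Depreciable base = $325,756 − $40,100 = $285,656.
Year 1: DB = ⌊$325,756 × 125%/7⌋ = $58,170; SL = ⌊$285,656/7⌋ = $40,808 → take DB $58,170. Book value $267,586.
Year 2: DB = ⌊$267,586 × 125%/7⌋ = $47,783; SL = ⌊$227,486/6⌋ = $37,914 → take DB $47,783. Book value $219,803.
Year 3: DB = ⌊$219,803 × 125%/7⌋ = $39,250; SL = ⌊$179,703/5⌋ = $35,940 → take DB $39,250. Book value $180,553.
Year 4: DB = ⌊$180,553 × 125%/7⌋ = $32,241; SL = ⌊$140,453/4⌋ = $35,113 → take SL $35,113. Book value $145,440.

$145,440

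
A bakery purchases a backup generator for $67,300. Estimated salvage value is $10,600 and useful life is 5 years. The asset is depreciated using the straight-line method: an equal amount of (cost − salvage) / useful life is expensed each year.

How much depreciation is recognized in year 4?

$11,340

Depreciable base = $67,300 − $10,600 = $56,700.
Annual expense = $56,700 / 5 = $11,340.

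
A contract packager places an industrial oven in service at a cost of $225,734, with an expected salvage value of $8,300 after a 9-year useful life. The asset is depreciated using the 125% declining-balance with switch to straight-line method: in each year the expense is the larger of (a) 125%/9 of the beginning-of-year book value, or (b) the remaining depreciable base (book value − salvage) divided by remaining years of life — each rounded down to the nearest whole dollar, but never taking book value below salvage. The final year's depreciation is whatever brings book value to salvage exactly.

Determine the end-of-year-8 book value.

Depreciable base = $225,734 − $8,300 = $217,434.
Year 1: DB = ⌊$225,734 × 125%/9⌋ = $31,351; SL = ⌊$217,434/9⌋ = $24,159 → take DB $31,351. Book value $194,383.
Year 2: DB = ⌊$194,383 × 125%/9⌋ = $26,997; SL = ⌊$186,083/8⌋ = $23,260 → take DB $26,997. Book value $167,386.
Year 3: DB = ⌊$167,386 × 125%/9⌋ = $23,248; SL = ⌊$159,086/7⌋ = $22,726 → take DB $23,248. Book value $144,138.
Year 4: DB = ⌊$144,138 × 125%/9⌋ = $20,019; SL = ⌊$135,838/6⌋ = $22,639 → take SL $22,639. Book value $121,499.
Year 5: DB = ⌊$121,499 × 125%/9⌋ = $16,874; SL = ⌊$113,199/5⌋ = $22,639 → take SL $22,639. Book value $98,860.
Year 6: DB = ⌊$98,860 × 125%/9⌋ = $13,730; SL = ⌊$90,560/4⌋ = $22,640 → take SL $22,640. Book value $76,220.
Year 7: DB = ⌊$76,220 × 125%/9⌋ = $10,586; SL = ⌊$67,920/3⌋ = $22,640 → take SL $22,640. Book value $53,580.
Year 8: DB = ⌊$53,580 × 125%/9⌋ = $7,441; SL = ⌊$45,280/2⌋ = $22,640 → take SL $22,640. Book value $30,940.

$30,940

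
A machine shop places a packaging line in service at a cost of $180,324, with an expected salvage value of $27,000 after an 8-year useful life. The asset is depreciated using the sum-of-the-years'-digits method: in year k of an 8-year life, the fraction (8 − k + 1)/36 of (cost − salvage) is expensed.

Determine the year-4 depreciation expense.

Depreciable base = $180,324 − $27,000 = $153,324.
Sum of the years' digits = 8+7+6+5+4+3+2+1 = 36.
Year 1: $153,324 × 8/36 = $34,072. Book value $146,252.
Year 2: $153,324 × 7/36 = $29,813. Book value $116,439.
Year 3: $153,324 × 6/36 = $25,554. Book value $90,885.
Year 4: $153,324 × 5/36 = $21,295. Book value $69,590.

$21,295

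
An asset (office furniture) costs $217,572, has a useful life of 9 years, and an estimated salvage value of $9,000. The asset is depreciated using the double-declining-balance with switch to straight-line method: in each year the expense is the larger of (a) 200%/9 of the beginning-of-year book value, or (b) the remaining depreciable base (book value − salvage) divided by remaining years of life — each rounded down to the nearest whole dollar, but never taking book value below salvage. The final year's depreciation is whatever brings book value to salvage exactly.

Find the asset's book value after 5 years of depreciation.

Depreciable base = $217,572 − $9,000 = $208,572.
Year 1: DB = ⌊$217,572 × 200%/9⌋ = $48,349; SL = ⌊$208,572/9⌋ = $23,174 → take DB $48,349. Book value $169,223.
Year 2: DB = ⌊$169,223 × 200%/9⌋ = $37,605; SL = ⌊$160,223/8⌋ = $20,027 → take DB $37,605. Book value $131,618.
Year 3: DB = ⌊$131,618 × 200%/9⌋ = $29,248; SL = ⌊$122,618/7⌋ = $17,516 → take DB $29,248. Book value $102,370.
Year 4: DB = ⌊$102,370 × 200%/9⌋ = $22,748; SL = ⌊$93,370/6⌋ = $15,561 → take DB $22,748. Book value $79,622.
Year 5: DB = ⌊$79,622 × 200%/9⌋ = $17,693; SL = ⌊$70,622/5⌋ = $14,124 → take DB $17,693. Book value $61,929.

$61,929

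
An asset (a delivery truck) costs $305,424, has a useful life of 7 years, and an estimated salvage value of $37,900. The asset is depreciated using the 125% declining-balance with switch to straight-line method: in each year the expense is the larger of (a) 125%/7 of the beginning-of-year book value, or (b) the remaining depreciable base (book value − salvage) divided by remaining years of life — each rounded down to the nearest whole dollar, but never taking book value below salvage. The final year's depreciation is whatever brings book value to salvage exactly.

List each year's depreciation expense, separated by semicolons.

$54,540; $44,800; $36,800; $32,846; $32,846; $32,846; $32,846

Depreciable base = $305,424 − $37,900 = $267,524.
Year 1: DB = ⌊$305,424 × 125%/7⌋ = $54,540; SL = ⌊$267,524/7⌋ = $38,217 → take DB $54,540. Book value $250,884.
Year 2: DB = ⌊$250,884 × 125%/7⌋ = $44,800; SL = ⌊$212,984/6⌋ = $35,497 → take DB $44,800. Book value $206,084.
Year 3: DB = ⌊$206,084 × 125%/7⌋ = $36,800; SL = ⌊$168,184/5⌋ = $33,636 → take DB $36,800. Book value $169,284.
Year 4: DB = ⌊$169,284 × 125%/7⌋ = $30,229; SL = ⌊$131,384/4⌋ = $32,846 → take SL $32,846. Book value $136,438.
Year 5: DB = ⌊$136,438 × 125%/7⌋ = $24,363; SL = ⌊$98,538/3⌋ = $32,846 → take SL $32,846. Book value $103,592.
Year 6: DB = ⌊$103,592 × 125%/7⌋ = $18,498; SL = ⌊$65,692/2⌋ = $32,846 → take SL $32,846. Book value $70,746.
Year 7 (final): $70,746 − $37,900 = $32,846. Book value $37,900.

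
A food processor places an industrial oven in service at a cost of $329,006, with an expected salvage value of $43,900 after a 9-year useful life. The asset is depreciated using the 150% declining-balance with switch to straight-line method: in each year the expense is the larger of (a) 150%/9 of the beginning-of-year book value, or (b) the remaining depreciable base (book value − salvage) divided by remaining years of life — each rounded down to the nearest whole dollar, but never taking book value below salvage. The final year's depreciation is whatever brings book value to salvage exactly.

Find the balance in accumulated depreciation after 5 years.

Depreciable base = $329,006 − $43,900 = $285,106.
Year 1: DB = ⌊$329,006 × 150%/9⌋ = $54,834; SL = ⌊$285,106/9⌋ = $31,678 → take DB $54,834. Book value $274,172.
Year 2: DB = ⌊$274,172 × 150%/9⌋ = $45,695; SL = ⌊$230,272/8⌋ = $28,784 → take DB $45,695. Book value $228,477.
Year 3: DB = ⌊$228,477 × 150%/9⌋ = $38,079; SL = ⌊$184,577/7⌋ = $26,368 → take DB $38,079. Book value $190,398.
Year 4: DB = ⌊$190,398 × 150%/9⌋ = $31,733; SL = ⌊$146,498/6⌋ = $24,416 → take DB $31,733. Book value $158,665.
Year 5: DB = ⌊$158,665 × 150%/9⌋ = $26,444; SL = ⌊$114,765/5⌋ = $22,953 → take DB $26,444. Book value $132,221.
Accumulated through year 5 = $329,006 − $132,221 = $196,785.

$196,785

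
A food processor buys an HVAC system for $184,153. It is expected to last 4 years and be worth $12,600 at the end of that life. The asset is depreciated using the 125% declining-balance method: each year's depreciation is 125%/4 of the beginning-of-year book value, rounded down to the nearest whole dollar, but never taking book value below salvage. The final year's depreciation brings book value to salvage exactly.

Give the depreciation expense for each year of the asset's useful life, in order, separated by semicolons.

$57,547; $39,564; $27,200; $47,242

Depreciable base = $184,153 − $12,600 = $171,553.
Year 1: ⌊$184,153 × 125%/4⌋ = $57,547. Book value $126,606.
Year 2: ⌊$126,606 × 125%/4⌋ = $39,564. Book value $87,042.
Year 3: ⌊$87,042 × 125%/4⌋ = $27,200. Book value $59,842.
Year 4 (final): $59,842 − $12,600 = $47,242. Book value $12,600.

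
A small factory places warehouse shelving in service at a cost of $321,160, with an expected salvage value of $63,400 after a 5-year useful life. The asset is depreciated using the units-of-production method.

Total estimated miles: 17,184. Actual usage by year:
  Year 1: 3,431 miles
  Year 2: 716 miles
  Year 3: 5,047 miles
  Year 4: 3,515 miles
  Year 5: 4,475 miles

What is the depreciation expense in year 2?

$10,740

Depreciable base = $321,160 − $63,400 = $257,760.
Rate = $257,760 / 17,184 miles = $15 per mile.
Year 1: 3,431 × $15 = $51,465. Book value $269,695.
Year 2: 716 × $15 = $10,740. Book value $258,955.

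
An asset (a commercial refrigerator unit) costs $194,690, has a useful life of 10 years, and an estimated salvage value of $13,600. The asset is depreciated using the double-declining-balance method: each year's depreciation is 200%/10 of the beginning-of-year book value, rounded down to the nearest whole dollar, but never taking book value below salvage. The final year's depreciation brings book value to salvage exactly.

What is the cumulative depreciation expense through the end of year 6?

Depreciable base = $194,690 − $13,600 = $181,090.
Year 1: ⌊$194,690 × 200%/10⌋ = $38,938. Book value $155,752.
Year 2: ⌊$155,752 × 200%/10⌋ = $31,150. Book value $124,602.
Year 3: ⌊$124,602 × 200%/10⌋ = $24,920. Book value $99,682.
Year 4: ⌊$99,682 × 200%/10⌋ = $19,936. Book value $79,746.
Year 5: ⌊$79,746 × 200%/10⌋ = $15,949. Book value $63,797.
Year 6: ⌊$63,797 × 200%/10⌋ = $12,759. Book value $51,038.
Accumulated through year 6 = $194,690 − $51,038 = $143,652.

$143,652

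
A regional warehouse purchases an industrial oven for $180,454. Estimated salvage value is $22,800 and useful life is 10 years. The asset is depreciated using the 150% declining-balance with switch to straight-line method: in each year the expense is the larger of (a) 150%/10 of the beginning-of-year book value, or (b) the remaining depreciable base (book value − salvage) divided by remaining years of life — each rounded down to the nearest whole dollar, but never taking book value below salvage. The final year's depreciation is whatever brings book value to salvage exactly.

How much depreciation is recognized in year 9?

Depreciable base = $180,454 − $22,800 = $157,654.
Year 1: DB = ⌊$180,454 × 150%/10⌋ = $27,068; SL = ⌊$157,654/10⌋ = $15,765 → take DB $27,068. Book value $153,386.
Year 2: DB = ⌊$153,386 × 150%/10⌋ = $23,007; SL = ⌊$130,586/9⌋ = $14,509 → take DB $23,007. Book value $130,379.
Year 3: DB = ⌊$130,379 × 150%/10⌋ = $19,556; SL = ⌊$107,579/8⌋ = $13,447 → take DB $19,556. Book value $110,823.
Year 4: DB = ⌊$110,823 × 150%/10⌋ = $16,623; SL = ⌊$88,023/7⌋ = $12,574 → take DB $16,623. Book value $94,200.
Year 5: DB = ⌊$94,200 × 150%/10⌋ = $14,130; SL = ⌊$71,400/6⌋ = $11,900 → take DB $14,130. Book value $80,070.
Year 6: DB = ⌊$80,070 × 150%/10⌋ = $12,010; SL = ⌊$57,270/5⌋ = $11,454 → take DB $12,010. Book value $68,060.
Year 7: DB = ⌊$68,060 × 150%/10⌋ = $10,209; SL = ⌊$45,260/4⌋ = $11,315 → take SL $11,315. Book value $56,745.
Year 8: DB = ⌊$56,745 × 150%/10⌋ = $8,511; SL = ⌊$33,945/3⌋ = $11,315 → take SL $11,315. Book value $45,430.
Year 9: DB = ⌊$45,430 × 150%/10⌋ = $6,814; SL = ⌊$22,630/2⌋ = $11,315 → take SL $11,315. Book value $34,115.

$11,315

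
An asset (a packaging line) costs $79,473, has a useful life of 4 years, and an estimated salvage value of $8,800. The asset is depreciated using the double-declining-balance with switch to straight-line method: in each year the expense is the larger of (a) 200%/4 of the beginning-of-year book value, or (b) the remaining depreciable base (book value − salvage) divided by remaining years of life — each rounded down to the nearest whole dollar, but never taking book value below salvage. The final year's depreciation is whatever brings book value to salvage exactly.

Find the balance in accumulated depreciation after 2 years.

$59,604

Depreciable base = $79,473 − $8,800 = $70,673.
Year 1: DB = ⌊$79,473 × 200%/4⌋ = $39,736; SL = ⌊$70,673/4⌋ = $17,668 → take DB $39,736. Book value $39,737.
Year 2: DB = ⌊$39,737 × 200%/4⌋ = $19,868; SL = ⌊$30,937/3⌋ = $10,312 → take DB $19,868. Book value $19,869.
Accumulated through year 2 = $79,473 − $19,869 = $59,604.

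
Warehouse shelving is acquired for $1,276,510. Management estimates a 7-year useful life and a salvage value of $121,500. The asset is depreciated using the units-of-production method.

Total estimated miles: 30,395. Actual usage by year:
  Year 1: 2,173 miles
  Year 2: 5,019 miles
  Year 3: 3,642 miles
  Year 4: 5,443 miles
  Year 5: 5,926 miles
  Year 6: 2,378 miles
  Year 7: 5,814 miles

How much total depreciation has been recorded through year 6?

Depreciable base = $1,276,510 − $121,500 = $1,155,010.
Rate = $1,155,010 / 30,395 miles = $38 per mile.
Year 1: 2,173 × $38 = $82,574. Book value $1,193,936.
Year 2: 5,019 × $38 = $190,722. Book value $1,003,214.
Year 3: 3,642 × $38 = $138,396. Book value $864,818.
Year 4: 5,443 × $38 = $206,834. Book value $657,984.
Year 5: 5,926 × $38 = $225,188. Book value $432,796.
Year 6: 2,378 × $38 = $90,364. Book value $342,432.
Accumulated through year 6 = $1,276,510 − $342,432 = $934,078.

$934,078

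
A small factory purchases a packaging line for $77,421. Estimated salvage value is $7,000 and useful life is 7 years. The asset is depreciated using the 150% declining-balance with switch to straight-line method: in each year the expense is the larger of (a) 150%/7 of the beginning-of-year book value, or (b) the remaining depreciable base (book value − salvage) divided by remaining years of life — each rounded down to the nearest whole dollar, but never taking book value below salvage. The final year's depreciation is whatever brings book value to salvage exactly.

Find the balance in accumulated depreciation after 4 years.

$47,914

Depreciable base = $77,421 − $7,000 = $70,421.
Year 1: DB = ⌊$77,421 × 150%/7⌋ = $16,590; SL = ⌊$70,421/7⌋ = $10,060 → take DB $16,590. Book value $60,831.
Year 2: DB = ⌊$60,831 × 150%/7⌋ = $13,035; SL = ⌊$53,831/6⌋ = $8,971 → take DB $13,035. Book value $47,796.
Year 3: DB = ⌊$47,796 × 150%/7⌋ = $10,242; SL = ⌊$40,796/5⌋ = $8,159 → take DB $10,242. Book value $37,554.
Year 4: DB = ⌊$37,554 × 150%/7⌋ = $8,047; SL = ⌊$30,554/4⌋ = $7,638 → take DB $8,047. Book value $29,507.
Accumulated through year 4 = $77,421 − $29,507 = $47,914.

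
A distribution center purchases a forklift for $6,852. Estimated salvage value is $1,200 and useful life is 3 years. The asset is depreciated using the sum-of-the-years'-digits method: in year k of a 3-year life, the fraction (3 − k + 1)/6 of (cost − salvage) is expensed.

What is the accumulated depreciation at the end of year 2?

Depreciable base = $6,852 − $1,200 = $5,652.
Sum of the years' digits = 3+2+1 = 6.
Year 1: $5,652 × 3/6 = $2,826. Book value $4,026.
Year 2: $5,652 × 2/6 = $1,884. Book value $2,142.
Accumulated through year 2 = $6,852 − $2,142 = $4,710.

$4,710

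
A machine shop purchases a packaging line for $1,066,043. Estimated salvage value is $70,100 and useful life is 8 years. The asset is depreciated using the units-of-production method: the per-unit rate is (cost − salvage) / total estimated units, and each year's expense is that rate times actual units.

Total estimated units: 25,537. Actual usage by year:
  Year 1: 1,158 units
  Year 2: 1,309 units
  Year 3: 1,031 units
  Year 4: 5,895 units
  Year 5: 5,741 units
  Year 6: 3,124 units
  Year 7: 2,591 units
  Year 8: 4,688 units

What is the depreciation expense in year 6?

Depreciable base = $1,066,043 − $70,100 = $995,943.
Rate = $995,943 / 25,537 units = $39 per unit.
Year 1: 1,158 × $39 = $45,162. Book value $1,020,881.
Year 2: 1,309 × $39 = $51,051. Book value $969,830.
Year 3: 1,031 × $39 = $40,209. Book value $929,621.
Year 4: 5,895 × $39 = $229,905. Book value $699,716.
Year 5: 5,741 × $39 = $223,899. Book value $475,817.
Year 6: 3,124 × $39 = $121,836. Book value $353,981.

$121,836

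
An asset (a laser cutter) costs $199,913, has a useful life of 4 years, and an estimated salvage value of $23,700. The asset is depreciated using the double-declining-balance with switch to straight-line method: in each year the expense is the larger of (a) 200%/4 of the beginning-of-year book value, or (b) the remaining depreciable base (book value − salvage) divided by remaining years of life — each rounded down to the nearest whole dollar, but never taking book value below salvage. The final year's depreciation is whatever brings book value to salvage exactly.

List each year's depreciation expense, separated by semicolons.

Depreciable base = $199,913 − $23,700 = $176,213.
Year 1: DB = ⌊$199,913 × 200%/4⌋ = $99,956; SL = ⌊$176,213/4⌋ = $44,053 → take DB $99,956. Book value $99,957.
Year 2: DB = ⌊$99,957 × 200%/4⌋ = $49,978; SL = ⌊$76,257/3⌋ = $25,419 → take DB $49,978. Book value $49,979.
Year 3: DB = ⌊$49,979 × 200%/4⌋ = $24,989; SL = ⌊$26,279/2⌋ = $13,139 → take DB $24,989. Book value $24,990.
Year 4 (final): $24,990 − $23,700 = $1,290. Book value $23,700.

$99,956; $49,978; $24,989; $1,290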